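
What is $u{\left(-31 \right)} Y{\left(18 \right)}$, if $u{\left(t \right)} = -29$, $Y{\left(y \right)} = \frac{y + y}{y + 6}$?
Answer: $- \frac{87}{2} \approx -43.5$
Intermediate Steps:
$Y{\left(y \right)} = \frac{2 y}{6 + y}$
$u{\left(-31 \right)} Y{\left(18 \right)} = - 29 \cdot 2 \cdot 18 \frac{1}{6 + 18} = - 29 \cdot 2 \cdot 18 \cdot \frac{1}{24} = \left(-29\right) \frac{3}{2} = - \frac{87}{2}$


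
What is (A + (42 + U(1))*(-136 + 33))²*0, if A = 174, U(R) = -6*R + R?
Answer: 0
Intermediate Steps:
U(R) = -5*R
(A + (42 + U(1))*(-136 + 33))²*0 = (174 + (42 - 5*1)*(-136 + 33))²*0 = (174 + (42 - 5)*(-103))²*0 = (174 + 37*(-103))²*0 = (174 - 3811)²*0 = (-3637)²*0 = 13227769*0 = 0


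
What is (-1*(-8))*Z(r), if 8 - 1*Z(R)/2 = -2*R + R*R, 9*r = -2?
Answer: 9728/81 ≈ 120.10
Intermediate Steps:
r = -2/9 (r = (⅑)*(-2) = -2/9 ≈ -0.22222)
Z(R) = 16 - 2*R² + 4*R (Z(R) = 16 - 2*(-2*R + R*R) = 16 - 2*(-2*R + R²) = 16 - 2*(R² - 2*R) = 16 + (-2*R² + 4*R) = 16 - 2*R² + 4*R)
(-1*(-8))*Z(r) = (-1*(-8))*(16 - 2*(-2/9)² + 4*(-2/9)) = 8*(16 - 2*4/81 - 8/9) = 8*(16 - 8/81 - 8/9) = 8*(1216/81) = 9728/81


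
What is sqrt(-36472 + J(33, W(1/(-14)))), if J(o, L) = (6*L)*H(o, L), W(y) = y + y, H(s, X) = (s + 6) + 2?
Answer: 5*I*sqrt(71554)/7 ≈ 191.07*I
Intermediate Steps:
H(s, X) = 8 + s (H(s, X) = (6 + s) + 2 = 8 + s)
W(y) = 2*y
J(o, L) = 6*L*(8 + o) (J(o, L) = (6*L)*(8 + o) = 6*L*(8 + o))
sqrt(-36472 + J(33, W(1/(-14)))) = sqrt(-36472 + 6*(2/(-14))*(8 + 33)) = sqrt(-36472 + 6*(2*(-1/14))*41) = sqrt(-36472 + 6*(-1/7)*41) = sqrt(-36472 - 246/7) = sqrt(-255550/7) = 5*I*sqrt(71554)/7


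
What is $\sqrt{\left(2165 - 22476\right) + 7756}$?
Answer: $9 i \sqrt{155} \approx 112.05 i$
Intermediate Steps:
$\sqrt{\left(2165 - 22476\right) + 7756} = \sqrt{-20311 + 7756} = \sqrt{-12555} = 9 i \sqrt{155}$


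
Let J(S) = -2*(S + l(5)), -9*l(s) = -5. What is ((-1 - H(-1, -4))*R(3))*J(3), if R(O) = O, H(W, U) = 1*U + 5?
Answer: 128/3 ≈ 42.667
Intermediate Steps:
H(W, U) = 5 + U (H(W, U) = U + 5 = 5 + U)
l(s) = 5/9 (l(s) = -⅑*(-5) = 5/9)
J(S) = -10/9 - 2*S (J(S) = -2*(S + 5/9) = -2*(5/9 + S) = -10/9 - 2*S)
((-1 - H(-1, -4))*R(3))*J(3) = ((-1 - (5 - 4))*3)*(-10/9 - 2*3) = ((-1 - 1*1)*3)*(-10/9 - 6) = ((-1 - 1)*3)*(-64/9) = -2*3*(-64/9) = -6*(-64/9) = 128/3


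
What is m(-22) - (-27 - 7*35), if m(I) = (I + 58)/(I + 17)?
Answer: 1324/5 ≈ 264.80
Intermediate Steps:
m(I) = (58 + I)/(17 + I)
m(-22) - (-27 - 7*35) = (58 - 22)/(17 - 22) - (-27 - 7*35) = 36/(-5) - (-27 - 245) = -⅕*36 - 1*(-272) = -36/5 + 272 = 1324/5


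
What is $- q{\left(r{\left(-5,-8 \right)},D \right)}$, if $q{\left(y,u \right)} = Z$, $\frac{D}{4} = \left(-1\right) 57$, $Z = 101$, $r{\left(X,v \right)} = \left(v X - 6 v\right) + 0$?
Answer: $-101$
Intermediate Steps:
$r{\left(X,v \right)} = - 6 v + X v$ ($r{\left(X,v \right)} = \left(X v - 6 v\right) + 0 = \left(- 6 v + X v\right) + 0 = - 6 v + X v$)
$D = -228$ ($D = 4 \left(\left(-1\right) 57\right) = 4 \left(-57\right) = -228$)
$q{\left(y,u \right)} = 101$
$- q{\left(r{\left(-5,-8 \right)},D \right)} = \left(-1\right) 101 = -101$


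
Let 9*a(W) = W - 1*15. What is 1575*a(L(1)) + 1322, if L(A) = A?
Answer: -1128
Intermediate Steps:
a(W) = -5/3 + W/9 (a(W) = (W - 1*15)/9 = (W - 15)/9 = (-15 + W)/9 = -5/3 + W/9)
1575*a(L(1)) + 1322 = 1575*(-5/3 + (⅑)*1) + 1322 = 1575*(-5/3 + ⅑) + 1322 = 1575*(-14/9) + 1322 = -2450 + 1322 = -1128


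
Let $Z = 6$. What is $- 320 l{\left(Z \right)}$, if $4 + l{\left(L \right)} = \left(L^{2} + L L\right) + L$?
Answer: $-23680$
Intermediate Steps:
$l{\left(L \right)} = -4 + L + 2 L^{2}$ ($l{\left(L \right)} = -4 + \left(\left(L^{2} + L L\right) + L\right) = -4 + \left(\left(L^{2} + L^{2}\right) + L\right) = -4 + \left(2 L^{2} + L\right) = -4 + \left(L + 2 L^{2}\right) = -4 + L + 2 L^{2}$)
$- 320 l{\left(Z \right)} = - 320 \left(-4 + 6 + 2 \cdot 6^{2}\right) = - 320 \left(-4 + 6 + 2 \cdot 36\right) = - 320 \left(-4 + 6 + 72\right) = \left(-320\right) 74 = -23680$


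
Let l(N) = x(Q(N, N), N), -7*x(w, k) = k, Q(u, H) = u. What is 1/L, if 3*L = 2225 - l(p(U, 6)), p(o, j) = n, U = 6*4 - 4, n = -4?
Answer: 21/15571 ≈ 0.0013487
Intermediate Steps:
U = 20 (U = 24 - 4 = 20)
p(o, j) = -4
x(w, k) = -k/7
l(N) = -N/7
L = 15571/21 (L = (2225 - (-1)*(-4)/7)/3 = (2225 - 1*4/7)/3 = (2225 - 4/7)/3 = (⅓)*(15571/7) = 15571/21 ≈ 741.48)
1/L = 1/(15571/21) = 21/15571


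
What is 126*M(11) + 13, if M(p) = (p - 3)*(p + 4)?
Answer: 15133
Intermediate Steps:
M(p) = (-3 + p)*(4 + p)
126*M(11) + 13 = 126*(-12 + 11 + 11²) + 13 = 126*(-12 + 11 + 121) + 13 = 126*120 + 13 = 15120 + 13 = 15133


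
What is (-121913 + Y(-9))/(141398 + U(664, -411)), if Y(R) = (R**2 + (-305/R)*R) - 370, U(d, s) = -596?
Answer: -122507/140802 ≈ -0.87007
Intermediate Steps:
Y(R) = -675 + R**2 (Y(R) = (R**2 - 305) - 370 = (-305 + R**2) - 370 = -675 + R**2)
(-121913 + Y(-9))/(141398 + U(664, -411)) = (-121913 + (-675 + (-9)**2))/(141398 - 596) = (-121913 + (-675 + 81))/140802 = (-121913 - 594)*(1/140802) = -122507*1/140802 = -122507/140802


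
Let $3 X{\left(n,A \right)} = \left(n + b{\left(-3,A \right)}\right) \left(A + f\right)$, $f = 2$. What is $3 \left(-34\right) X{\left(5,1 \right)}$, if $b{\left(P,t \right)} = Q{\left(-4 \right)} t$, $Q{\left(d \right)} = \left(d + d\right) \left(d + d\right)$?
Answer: $-7038$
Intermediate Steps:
$Q{\left(d \right)} = 4 d^{2}$ ($Q{\left(d \right)} = 2 d 2 d = 4 d^{2}$)
$b{\left(P,t \right)} = 64 t$ ($b{\left(P,t \right)} = 4 \left(-4\right)^{2} t = 4 \cdot 16 t = 64 t$)
$X{\left(n,A \right)} = \frac{\left(2 + A\right) \left(n + 64 A\right)}{3}$ ($X{\left(n,A \right)} = \frac{\left(n + 64 A\right) \left(A + 2\right)}{3} = \frac{\left(n + 64 A\right) \left(2 + A\right)}{3} = \frac{\left(2 + A\right) \left(n + 64 A\right)}{3}$)
$3 \left(-34\right) X{\left(5,1 \right)} = 3 \left(-34\right) \left(\frac{2}{3} \cdot 5 + \frac{64 \cdot 1^{2}}{3} + \frac{128}{3} \cdot 1 + \frac{1}{3} \cdot 1 \cdot 5\right) = - 102 \left(\frac{10}{3} + \frac{64}{3} \cdot 1 + \frac{128}{3} + \frac{5}{3}\right) = - 102 \left(\frac{10}{3} + \frac{64}{3} + \frac{128}{3} + \frac{5}{3}\right) = \left(-102\right) 69 = -7038$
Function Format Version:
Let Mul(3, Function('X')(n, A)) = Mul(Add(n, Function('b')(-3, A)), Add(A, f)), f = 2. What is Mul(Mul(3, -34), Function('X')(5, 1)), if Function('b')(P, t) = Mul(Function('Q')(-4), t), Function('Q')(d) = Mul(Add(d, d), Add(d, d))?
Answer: -7038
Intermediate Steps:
Function('Q')(d) = Mul(4, Pow(d, 2)) (Function('Q')(d) = Mul(Mul(2, d), Mul(2, d)) = Mul(4, Pow(d, 2)))
Function('b')(P, t) = Mul(64, t) (Function('b')(P, t) = Mul(Mul(4, Pow(-4, 2)), t) = Mul(Mul(4, 16), t) = Mul(64, t))
Function('X')(n, A) = Mul(Rational(1, 3), Add(2, A), Add(n, Mul(64, A))) (Function('X')(n, A) = Mul(Rational(1, 3), Mul(Add(n, Mul(64, A)), Add(A, 2))) = Mul(Rational(1, 3), Mul(Add(n, Mul(64, A)), Add(2, A))) = Mul(Rational(1, 3), Mul(Add(2, A), Add(n, Mul(64, A)))) = Mul(Rational(1, 3), Add(2, A), Add(n, Mul(64, A))))
Mul(Mul(3, -34), Function('X')(5, 1)) = Mul(Mul(3, -34), Add(Mul(Rational(2, 3), 5), Mul(Rational(64, 3), Pow(1, 2)), Mul(Rational(128, 3), 1), Mul(Rational(1, 3), 1, 5))) = Mul(-102, Add(Rational(10, 3), Mul(Rational(64, 3), 1), Rational(128, 3), Rational(5, 3))) = Mul(-102, Add(Rational(10, 3), Rational(64, 3), Rational(128, 3), Rational(5, 3))) = Mul(-102, 69) = -7038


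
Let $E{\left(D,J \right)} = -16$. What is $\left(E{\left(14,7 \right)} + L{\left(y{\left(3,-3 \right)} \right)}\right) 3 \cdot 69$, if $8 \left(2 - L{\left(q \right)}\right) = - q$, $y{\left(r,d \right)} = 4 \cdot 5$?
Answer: $- \frac{4761}{2} \approx -2380.5$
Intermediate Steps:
$y{\left(r,d \right)} = 20$
$L{\left(q \right)} = 2 + \frac{q}{8}$ ($L{\left(q \right)} = 2 - \frac{\left(-1\right) q}{8} = 2 + \frac{q}{8}$)
$\left(E{\left(14,7 \right)} + L{\left(y{\left(3,-3 \right)} \right)}\right) 3 \cdot 69 = \left(-16 + \left(2 + \frac{1}{8} \cdot 20\right)\right) 3 \cdot 69 = \left(-16 + \left(2 + \frac{5}{2}\right)\right) 207 = \left(-16 + \frac{9}{2}\right) 207 = \left(- \frac{23}{2}\right) 207 = - \frac{4761}{2}$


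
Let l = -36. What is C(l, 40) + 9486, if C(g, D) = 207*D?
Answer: 17766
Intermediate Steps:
C(l, 40) + 9486 = 207*40 + 9486 = 8280 + 9486 = 17766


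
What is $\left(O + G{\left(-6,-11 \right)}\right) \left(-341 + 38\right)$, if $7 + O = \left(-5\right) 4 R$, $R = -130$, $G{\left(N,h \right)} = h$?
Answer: $-782346$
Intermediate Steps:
$O = 2593$ ($O = -7 + \left(-5\right) 4 \left(-130\right) = -7 - -2600 = -7 + 2600 = 2593$)
$\left(O + G{\left(-6,-11 \right)}\right) \left(-341 + 38\right) = \left(2593 - 11\right) \left(-341 + 38\right) = 2582 \left(-303\right) = -782346$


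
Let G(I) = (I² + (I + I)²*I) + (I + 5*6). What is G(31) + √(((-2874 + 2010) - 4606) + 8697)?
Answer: 120186 + √3227 ≈ 1.2024e+5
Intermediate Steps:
G(I) = 30 + I + I² + 4*I³ (G(I) = (I² + (2*I)²*I) + (I + 30) = (I² + (4*I²)*I) + (30 + I) = (I² + 4*I³) + (30 + I) = 30 + I + I² + 4*I³)
G(31) + √(((-2874 + 2010) - 4606) + 8697) = (30 + 31 + 31² + 4*31³) + √(((-2874 + 2010) - 4606) + 8697) = (30 + 31 + 961 + 4*29791) + √((-864 - 4606) + 8697) = (30 + 31 + 961 + 119164) + √(-5470 + 8697) = 120186 + √3227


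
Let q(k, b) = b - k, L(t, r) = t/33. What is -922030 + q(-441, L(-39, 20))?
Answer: -10137492/11 ≈ -9.2159e+5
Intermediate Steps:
L(t, r) = t/33 (L(t, r) = t*(1/33) = t/33)
-922030 + q(-441, L(-39, 20)) = -922030 + ((1/33)*(-39) - 1*(-441)) = -922030 + (-13/11 + 441) = -922030 + 4838/11 = -10137492/11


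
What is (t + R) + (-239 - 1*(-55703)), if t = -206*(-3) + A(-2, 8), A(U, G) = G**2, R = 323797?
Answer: 379943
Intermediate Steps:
t = 682 (t = -206*(-3) + 8**2 = 618 + 64 = 682)
(t + R) + (-239 - 1*(-55703)) = (682 + 323797) + (-239 - 1*(-55703)) = 324479 + (-239 + 55703) = 324479 + 55464 = 379943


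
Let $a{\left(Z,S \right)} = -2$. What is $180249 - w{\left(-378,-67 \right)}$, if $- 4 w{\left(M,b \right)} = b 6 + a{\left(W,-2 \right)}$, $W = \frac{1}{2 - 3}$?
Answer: $180148$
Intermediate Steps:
$W = -1$ ($W = \frac{1}{-1} = -1$)
$w{\left(M,b \right)} = \frac{1}{2} - \frac{3 b}{2}$ ($w{\left(M,b \right)} = - \frac{b 6 - 2}{4} = - \frac{6 b - 2}{4} = - \frac{-2 + 6 b}{4} = \frac{1}{2} - \frac{3 b}{2}$)
$180249 - w{\left(-378,-67 \right)} = 180249 - \left(\frac{1}{2} - - \frac{201}{2}\right) = 180249 - \left(\frac{1}{2} + \frac{201}{2}\right) = 180249 - 101 = 180148$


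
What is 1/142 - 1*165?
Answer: -23429/142 ≈ -164.99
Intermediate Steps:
1/142 - 1*165 = 1/142 - 165 = -23429/142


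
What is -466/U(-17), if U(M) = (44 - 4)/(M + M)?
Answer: 3961/10 ≈ 396.10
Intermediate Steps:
U(M) = 20/M (U(M) = 40/((2*M)) = 40*(1/(2*M)) = 20/M)
-466/U(-17) = -466/(20/(-17)) = -466/(20*(-1/17)) = -466/(-20/17) = -466*(-17/20) = 3961/10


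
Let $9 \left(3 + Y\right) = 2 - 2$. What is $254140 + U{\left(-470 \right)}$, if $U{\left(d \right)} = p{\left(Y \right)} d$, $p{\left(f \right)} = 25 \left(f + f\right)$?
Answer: $324640$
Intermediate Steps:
$Y = -3$ ($Y = -3 + \frac{2 - 2}{9} = -3 + \frac{1}{9} \cdot 0 = -3 + 0 = -3$)
$p{\left(f \right)} = 50 f$ ($p{\left(f \right)} = 25 \cdot 2 f = 50 f$)
$U{\left(d \right)} = - 150 d$ ($U{\left(d \right)} = 50 \left(-3\right) d = - 150 d$)
$254140 + U{\left(-470 \right)} = 254140 - -70500 = 254140 + 70500 = 324640$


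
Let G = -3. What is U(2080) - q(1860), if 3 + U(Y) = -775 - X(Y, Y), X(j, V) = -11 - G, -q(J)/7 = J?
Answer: 12250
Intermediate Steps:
q(J) = -7*J
X(j, V) = -8 (X(j, V) = -11 - 1*(-3) = -11 + 3 = -8)
U(Y) = -770 (U(Y) = -3 + (-775 - 1*(-8)) = -3 + (-775 + 8) = -3 - 767 = -770)
U(2080) - q(1860) = -770 - (-7)*1860 = -770 - 1*(-13020) = -770 + 13020 = 12250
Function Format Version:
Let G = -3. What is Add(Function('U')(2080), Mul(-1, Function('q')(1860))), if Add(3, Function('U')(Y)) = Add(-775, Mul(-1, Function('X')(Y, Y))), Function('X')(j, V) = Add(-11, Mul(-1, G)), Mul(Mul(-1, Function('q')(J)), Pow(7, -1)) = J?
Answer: 12250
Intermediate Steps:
Function('q')(J) = Mul(-7, J)
Function('X')(j, V) = -8 (Function('X')(j, V) = Add(-11, Mul(-1, -3)) = Add(-11, 3) = -8)
Function('U')(Y) = -770 (Function('U')(Y) = Add(-3, Add(-775, Mul(-1, -8))) = Add(-3, Add(-775, 8)) = Add(-3, -767) = -770)
Add(Function('U')(2080), Mul(-1, Function('q')(1860))) = Add(-770, Mul(-1, Mul(-7, 1860))) = Add(-770, Mul(-1, -13020)) = Add(-770, 13020) = 12250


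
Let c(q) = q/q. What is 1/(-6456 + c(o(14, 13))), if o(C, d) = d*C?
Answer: -1/6455 ≈ -0.00015492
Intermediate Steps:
o(C, d) = C*d
c(q) = 1
1/(-6456 + c(o(14, 13))) = 1/(-6456 + 1) = 1/(-6455) = -1/6455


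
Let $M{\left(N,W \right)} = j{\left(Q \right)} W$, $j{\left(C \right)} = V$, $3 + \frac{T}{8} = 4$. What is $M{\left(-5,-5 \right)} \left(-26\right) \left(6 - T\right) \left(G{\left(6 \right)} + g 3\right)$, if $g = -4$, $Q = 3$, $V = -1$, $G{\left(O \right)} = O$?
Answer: $-1560$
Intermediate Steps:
$T = 8$ ($T = -24 + 8 \cdot 4 = -24 + 32 = 8$)
$j{\left(C \right)} = -1$
$M{\left(N,W \right)} = - W$
$M{\left(-5,-5 \right)} \left(-26\right) \left(6 - T\right) \left(G{\left(6 \right)} + g 3\right) = \left(-1\right) \left(-5\right) \left(-26\right) \left(6 - 8\right) \left(6 - 12\right) = 5 \left(-26\right) \left(6 - 8\right) \left(6 - 12\right) = - 130 \left(\left(-2\right) \left(-6\right)\right) = \left(-130\right) 12 = -1560$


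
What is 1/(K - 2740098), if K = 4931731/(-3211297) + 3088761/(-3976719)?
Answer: -4256808598181/11664082569937662940 ≈ -3.6495e-7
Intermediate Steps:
K = -9843679101202/4256808598181 (K = 4931731*(-1/3211297) + 3088761*(-1/3976719) = -4931731/3211297 - 1029587/1325573 = -9843679101202/4256808598181 ≈ -2.3125)
1/(K - 2740098) = 1/(-9843679101202/4256808598181 - 2740098) = 1/(-11664082569937662940/4256808598181) = -4256808598181/11664082569937662940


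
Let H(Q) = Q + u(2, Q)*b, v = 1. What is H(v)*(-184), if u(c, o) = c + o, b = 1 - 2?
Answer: 368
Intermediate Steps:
b = -1
H(Q) = -2 (H(Q) = Q + (2 + Q)*(-1) = Q + (-2 - Q) = -2)
H(v)*(-184) = -2*(-184) = 368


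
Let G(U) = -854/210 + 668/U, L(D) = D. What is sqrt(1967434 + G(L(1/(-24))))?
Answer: 13*sqrt(2598015)/15 ≈ 1396.9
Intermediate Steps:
G(U) = -61/15 + 668/U (G(U) = -854*1/210 + 668/U = -61/15 + 668/U)
sqrt(1967434 + G(L(1/(-24)))) = sqrt(1967434 + (-61/15 + 668/(1/(-24)))) = sqrt(1967434 + (-61/15 + 668/(-1/24))) = sqrt(1967434 + (-61/15 + 668*(-24))) = sqrt(1967434 + (-61/15 - 16032)) = sqrt(1967434 - 240541/15) = sqrt(29270969/15) = 13*sqrt(2598015)/15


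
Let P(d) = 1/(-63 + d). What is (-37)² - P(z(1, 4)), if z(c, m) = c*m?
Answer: 80772/59 ≈ 1369.0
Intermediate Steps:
(-37)² - P(z(1, 4)) = (-37)² - 1/(-63 + 1*4) = 1369 - 1/(-63 + 4) = 1369 - 1/(-59) = 1369 - 1*(-1/59) = 1369 + 1/59 = 80772/59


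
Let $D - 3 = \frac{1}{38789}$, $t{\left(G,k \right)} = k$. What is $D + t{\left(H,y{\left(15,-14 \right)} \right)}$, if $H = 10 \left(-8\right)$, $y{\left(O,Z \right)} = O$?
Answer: $\frac{698203}{38789} \approx 18.0$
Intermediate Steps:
$H = -80$
$D = \frac{116368}{38789}$ ($D = 3 + \frac{1}{38789} = \frac{116368}{38789} \approx 3.0$)
$D + t{\left(H,y{\left(15,-14 \right)} \right)} = \frac{116368}{38789} + 15 = \frac{698203}{38789}$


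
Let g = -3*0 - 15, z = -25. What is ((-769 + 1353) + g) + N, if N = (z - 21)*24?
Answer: -535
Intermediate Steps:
g = -15 (g = 0 - 15 = -15)
N = -1104 (N = (-25 - 21)*24 = -46*24 = -1104)
((-769 + 1353) + g) + N = ((-769 + 1353) - 15) - 1104 = (584 - 15) - 1104 = 569 - 1104 = -535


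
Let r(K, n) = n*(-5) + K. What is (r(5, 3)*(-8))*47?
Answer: 3760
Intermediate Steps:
r(K, n) = K - 5*n (r(K, n) = -5*n + K = K - 5*n)
(r(5, 3)*(-8))*47 = ((5 - 5*3)*(-8))*47 = ((5 - 15)*(-8))*47 = -10*(-8)*47 = 80*47 = 3760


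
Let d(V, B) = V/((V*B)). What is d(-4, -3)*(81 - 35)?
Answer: -46/3 ≈ -15.333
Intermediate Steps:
d(V, B) = 1/B (d(V, B) = V/((B*V)) = V*(1/(B*V)) = 1/B)
d(-4, -3)*(81 - 35) = (81 - 35)/(-3) = -⅓*46 = -46/3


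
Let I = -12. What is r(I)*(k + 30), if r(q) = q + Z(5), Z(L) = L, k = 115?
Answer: -1015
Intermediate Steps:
r(q) = 5 + q (r(q) = q + 5 = 5 + q)
r(I)*(k + 30) = (5 - 12)*(115 + 30) = -7*145 = -1015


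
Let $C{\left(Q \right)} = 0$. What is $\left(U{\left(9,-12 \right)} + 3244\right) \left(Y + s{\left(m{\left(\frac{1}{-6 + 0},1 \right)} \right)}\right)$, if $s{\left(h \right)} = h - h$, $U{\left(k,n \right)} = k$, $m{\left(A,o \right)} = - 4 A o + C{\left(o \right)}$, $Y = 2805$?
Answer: $9124665$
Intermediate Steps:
$m{\left(A,o \right)} = - 4 A o$ ($m{\left(A,o \right)} = - 4 A o + 0 = - 4 A o$)
$s{\left(h \right)} = 0$
$\left(U{\left(9,-12 \right)} + 3244\right) \left(Y + s{\left(m{\left(\frac{1}{-6 + 0},1 \right)} \right)}\right) = \left(9 + 3244\right) \left(2805 + 0\right) = 3253 \cdot 2805 = 9124665$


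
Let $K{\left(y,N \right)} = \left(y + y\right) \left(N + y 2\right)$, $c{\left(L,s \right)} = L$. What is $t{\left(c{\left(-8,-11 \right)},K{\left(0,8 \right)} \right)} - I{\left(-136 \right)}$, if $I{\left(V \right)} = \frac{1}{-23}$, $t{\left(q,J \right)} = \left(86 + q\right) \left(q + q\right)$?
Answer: $- \frac{28703}{23} \approx -1248.0$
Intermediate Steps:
$K{\left(y,N \right)} = 2 y \left(N + 2 y\right)$
$t{\left(q,J \right)} = 2 q \left(86 + q\right)$ ($t{\left(q,J \right)} = \left(86 + q\right) 2 q = 2 q \left(86 + q\right)$)
$I{\left(V \right)} = - \frac{1}{23}$
$t{\left(c{\left(-8,-11 \right)},K{\left(0,8 \right)} \right)} - I{\left(-136 \right)} = 2 \left(-8\right) \left(86 - 8\right) - - \frac{1}{23} = 2 \left(-8\right) 78 + \frac{1}{23} = -1248 + \frac{1}{23} = - \frac{28703}{23}$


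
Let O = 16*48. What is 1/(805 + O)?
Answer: 1/1573 ≈ 0.00063573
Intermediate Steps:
O = 768
1/(805 + O) = 1/(805 + 768) = 1/1573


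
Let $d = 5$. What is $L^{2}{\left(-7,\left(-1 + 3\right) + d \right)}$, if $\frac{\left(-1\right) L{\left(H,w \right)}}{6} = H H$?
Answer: $86436$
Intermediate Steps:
$L{\left(H,w \right)} = - 6 H^{2}$ ($L{\left(H,w \right)} = - 6 H H = - 6 H^{2}$)
$L^{2}{\left(-7,\left(-1 + 3\right) + d \right)} = \left(- 6 \left(-7\right)^{2}\right)^{2} = \left(\left(-6\right) 49\right)^{2} = \left(-294\right)^{2} = 86436$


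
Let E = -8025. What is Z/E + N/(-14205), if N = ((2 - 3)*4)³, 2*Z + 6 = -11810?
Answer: 1876372/2533225 ≈ 0.74070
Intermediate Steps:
Z = -5908 (Z = -3 + (½)*(-11810) = -3 - 5905 = -5908)
N = -64 (N = (-1*4)³ = (-4)³ = -64)
Z/E + N/(-14205) = -5908/(-8025) - 64/(-14205) = -5908*(-1/8025) - 64*(-1/14205) = 5908/8025 + 64/14205 = 1876372/2533225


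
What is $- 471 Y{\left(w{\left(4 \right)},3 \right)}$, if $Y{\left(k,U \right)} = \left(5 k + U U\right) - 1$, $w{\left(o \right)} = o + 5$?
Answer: $-24963$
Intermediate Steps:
$w{\left(o \right)} = 5 + o$
$Y{\left(k,U \right)} = -1 + U^{2} + 5 k$ ($Y{\left(k,U \right)} = \left(5 k + U^{2}\right) - 1 = \left(U^{2} + 5 k\right) - 1 = -1 + U^{2} + 5 k$)
$- 471 Y{\left(w{\left(4 \right)},3 \right)} = - 471 \left(-1 + 3^{2} + 5 \left(5 + 4\right)\right) = - 471 \left(-1 + 9 + 5 \cdot 9\right) = - 471 \left(-1 + 9 + 45\right) = \left(-471\right) 53 = -24963$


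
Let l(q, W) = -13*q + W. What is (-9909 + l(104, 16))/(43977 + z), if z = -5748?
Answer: -11245/38229 ≈ -0.29415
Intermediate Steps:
l(q, W) = W - 13*q
(-9909 + l(104, 16))/(43977 + z) = (-9909 + (16 - 13*104))/(43977 - 5748) = (-9909 + (16 - 1352))/38229 = (-9909 - 1336)*(1/38229) = -11245*1/38229 = -11245/38229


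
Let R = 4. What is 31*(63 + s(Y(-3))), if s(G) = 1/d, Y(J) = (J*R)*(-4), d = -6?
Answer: 11687/6 ≈ 1947.8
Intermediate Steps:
Y(J) = -16*J (Y(J) = (J*4)*(-4) = (4*J)*(-4) = -16*J)
s(G) = -⅙ (s(G) = 1/(-6) = -⅙)
31*(63 + s(Y(-3))) = 31*(63 - ⅙) = 31*(377/6) = 11687/6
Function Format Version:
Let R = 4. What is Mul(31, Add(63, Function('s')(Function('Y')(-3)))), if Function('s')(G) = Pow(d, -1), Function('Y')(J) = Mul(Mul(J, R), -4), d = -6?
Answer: Rational(11687, 6) ≈ 1947.8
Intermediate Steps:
Function('Y')(J) = Mul(-16, J) (Function('Y')(J) = Mul(Mul(J, 4), -4) = Mul(Mul(4, J), -4) = Mul(-16, J))
Function('s')(G) = Rational(-1, 6) (Function('s')(G) = Pow(-6, -1) = Rational(-1, 6))
Mul(31, Add(63, Function('s')(Function('Y')(-3)))) = Mul(31, Add(63, Rational(-1, 6))) = Mul(31, Rational(377, 6)) = Rational(11687, 6)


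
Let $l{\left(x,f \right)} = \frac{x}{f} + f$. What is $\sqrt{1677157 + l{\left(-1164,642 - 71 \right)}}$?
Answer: $\frac{2 \sqrt{136751862551}}{571} \approx 1295.3$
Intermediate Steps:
$l{\left(x,f \right)} = f + \frac{x}{f}$ ($l{\left(x,f \right)} = \frac{x}{f} + f = f + \frac{x}{f}$)
$\sqrt{1677157 + l{\left(-1164,642 - 71 \right)}} = \sqrt{1677157 + \left(\left(642 - 71\right) - \frac{1164}{642 - 71}\right)} = \sqrt{1677157 + \left(571 - \frac{1164}{571}\right)} = \sqrt{1677157 + \frac{324877}{571}} = \sqrt{\frac{957981524}{571}} = \frac{2 \sqrt{136751862551}}{571}$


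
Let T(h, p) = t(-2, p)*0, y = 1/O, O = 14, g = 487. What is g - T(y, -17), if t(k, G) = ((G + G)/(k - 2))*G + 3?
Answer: 487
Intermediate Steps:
t(k, G) = 3 + 2*G²/(-2 + k) (t(k, G) = ((2*G)/(-2 + k))*G + 3 = (2*G/(-2 + k))*G + 3 = 2*G²/(-2 + k) + 3 = 3 + 2*G²/(-2 + k))
y = 1/14 ≈ 0.071429
T(h, p) = 0 (T(h, p) = ((-6 + 2*p² + 3*(-2))/(-2 - 2))*0 = ((-6 + 2*p² - 6)/(-4))*0 = -(-12 + 2*p²)/4*0 = (3 - p²/2)*0 = 0)
g - T(y, -17) = 487 - 1*0 = 487 + 0 = 487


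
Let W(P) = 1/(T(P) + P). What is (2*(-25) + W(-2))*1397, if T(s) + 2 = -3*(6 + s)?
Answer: -1118997/16 ≈ -69937.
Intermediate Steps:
T(s) = -20 - 3*s (T(s) = -2 - 3*(6 + s) = -2 + (-18 - 3*s) = -20 - 3*s)
W(P) = 1/(-20 - 2*P) (W(P) = 1/((-20 - 3*P) + P) = 1/(-20 - 2*P))
(2*(-25) + W(-2))*1397 = (2*(-25) - 1/(20 + 2*(-2)))*1397 = (-50 - 1/(20 - 4))*1397 = (-50 - 1/16)*1397 = -801/16*1397 = -1118997/16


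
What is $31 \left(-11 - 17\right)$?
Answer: $-868$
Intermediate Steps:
$31 \left(-11 - 17\right) = 31 \left(-28\right) = -868$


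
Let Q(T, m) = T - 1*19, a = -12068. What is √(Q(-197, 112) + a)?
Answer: 2*I*√3071 ≈ 110.83*I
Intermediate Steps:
Q(T, m) = -19 + T (Q(T, m) = T - 19 = -19 + T)
√(Q(-197, 112) + a) = √((-19 - 197) - 12068) = √(-216 - 12068) = √(-12284) = 2*I*√3071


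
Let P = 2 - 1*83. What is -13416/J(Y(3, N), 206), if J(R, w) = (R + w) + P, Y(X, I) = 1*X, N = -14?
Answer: -1677/16 ≈ -104.81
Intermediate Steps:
P = -81 (P = 2 - 83 = -81)
Y(X, I) = X
J(R, w) = -81 + R + w (J(R, w) = (R + w) - 81 = -81 + R + w)
-13416/J(Y(3, N), 206) = -13416/(-81 + 3 + 206) = -13416/128 = -13416*1/128 = -1677/16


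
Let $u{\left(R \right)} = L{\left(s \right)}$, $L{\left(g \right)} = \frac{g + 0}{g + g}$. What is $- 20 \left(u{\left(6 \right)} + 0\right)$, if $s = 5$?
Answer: $-10$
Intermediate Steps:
$L{\left(g \right)} = \frac{1}{2}$ ($L{\left(g \right)} = \frac{g}{2 g} = g \frac{1}{2 g} = \frac{1}{2}$)
$u{\left(R \right)} = \frac{1}{2}$
$- 20 \left(u{\left(6 \right)} + 0\right) = - 20 \left(\frac{1}{2} + 0\right) = \left(-20\right) \frac{1}{2} = -10$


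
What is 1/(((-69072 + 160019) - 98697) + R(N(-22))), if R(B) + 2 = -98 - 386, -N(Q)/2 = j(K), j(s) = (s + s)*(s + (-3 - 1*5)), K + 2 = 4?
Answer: -1/8236 ≈ -0.00012142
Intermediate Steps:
K = 2 (K = -2 + 4 = 2)
j(s) = 2*s*(-8 + s) (j(s) = (2*s)*(s + (-3 - 5)) = (2*s)*(s - 8) = (2*s)*(-8 + s) = 2*s*(-8 + s))
N(Q) = 48 (N(Q) = -4*2*(-8 + 2) = -4*2*(-6) = -2*(-24) = 48)
R(B) = -486 (R(B) = -2 + (-98 - 386) = -2 - 484 = -486)
1/(((-69072 + 160019) - 98697) + R(N(-22))) = 1/(((-69072 + 160019) - 98697) - 486) = 1/((90947 - 98697) - 486) = 1/(-7750 - 486) = 1/(-8236) = -1/8236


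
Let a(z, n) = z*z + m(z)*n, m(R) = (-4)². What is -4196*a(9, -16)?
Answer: 734300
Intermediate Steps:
m(R) = 16
a(z, n) = z² + 16*n (a(z, n) = z*z + 16*n = z² + 16*n)
-4196*a(9, -16) = -4196*(9² + 16*(-16)) = -4196*(81 - 256) = -4196*(-175) = 734300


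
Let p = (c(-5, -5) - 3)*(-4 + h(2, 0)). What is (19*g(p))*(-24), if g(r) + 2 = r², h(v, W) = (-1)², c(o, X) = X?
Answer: -261744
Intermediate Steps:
h(v, W) = 1
p = 24 (p = (-5 - 3)*(-4 + 1) = -8*(-3) = 24)
g(r) = -2 + r²
(19*g(p))*(-24) = (19*(-2 + 24²))*(-24) = (19*(-2 + 576))*(-24) = (19*574)*(-24) = 10906*(-24) = -261744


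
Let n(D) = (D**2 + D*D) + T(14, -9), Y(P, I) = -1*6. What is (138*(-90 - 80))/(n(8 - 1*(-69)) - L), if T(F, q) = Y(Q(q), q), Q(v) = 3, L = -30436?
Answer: -1955/3524 ≈ -0.55477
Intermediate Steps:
Y(P, I) = -6
T(F, q) = -6
n(D) = -6 + 2*D**2 (n(D) = (D**2 + D*D) - 6 = (D**2 + D**2) - 6 = 2*D**2 - 6 = -6 + 2*D**2)
(138*(-90 - 80))/(n(8 - 1*(-69)) - L) = (138*(-90 - 80))/((-6 + 2*(8 - 1*(-69))**2) - 1*(-30436)) = (138*(-170))/((-6 + 2*(8 + 69)**2) + 30436) = -23460/((-6 + 2*77**2) + 30436) = -23460/((-6 + 2*5929) + 30436) = -23460/((-6 + 11858) + 30436) = -23460/(11852 + 30436) = -23460/42288 = -23460*1/42288 = -1955/3524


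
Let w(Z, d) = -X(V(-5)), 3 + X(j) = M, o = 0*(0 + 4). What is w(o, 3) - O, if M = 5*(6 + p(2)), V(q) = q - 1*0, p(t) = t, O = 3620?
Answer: -3657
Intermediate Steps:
V(q) = q (V(q) = q + 0 = q)
o = 0 (o = 0*4 = 0)
M = 40 (M = 5*(6 + 2) = 5*8 = 40)
X(j) = 37 (X(j) = -3 + 40 = 37)
w(Z, d) = -37 (w(Z, d) = -1*37 = -37)
w(o, 3) - O = -37 - 1*3620 = -37 - 3620 = -3657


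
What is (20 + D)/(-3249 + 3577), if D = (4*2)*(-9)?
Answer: -13/82 ≈ -0.15854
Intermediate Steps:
D = -72 (D = 8*(-9) = -72)
(20 + D)/(-3249 + 3577) = (20 - 72)/(-3249 + 3577) = -52/328 = -52*1/328 = -13/82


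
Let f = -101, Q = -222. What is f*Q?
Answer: 22422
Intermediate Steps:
f*Q = -101*(-222) = 22422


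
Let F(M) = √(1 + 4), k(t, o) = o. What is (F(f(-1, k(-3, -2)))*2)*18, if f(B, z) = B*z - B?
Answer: 36*√5 ≈ 80.498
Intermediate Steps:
f(B, z) = -B + B*z
F(M) = √5
(F(f(-1, k(-3, -2)))*2)*18 = (√5*2)*18 = (2*√5)*18 = 36*√5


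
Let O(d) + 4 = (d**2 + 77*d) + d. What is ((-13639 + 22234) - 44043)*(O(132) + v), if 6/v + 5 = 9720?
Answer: -9544762013808/9715 ≈ -9.8248e+8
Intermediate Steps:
v = 6/9715 (v = 6/(-5 + 9720) = 6/9715 ≈ 0.00061760)
O(d) = -4 + d**2 + 78*d (O(d) = -4 + ((d**2 + 77*d) + d) = -4 + (d**2 + 78*d) = -4 + d**2 + 78*d)
((-13639 + 22234) - 44043)*(O(132) + v) = ((-13639 + 22234) - 44043)*((-4 + 132**2 + 78*132) + 6/9715) = (8595 - 44043)*((-4 + 17424 + 10296) + 6/9715) = -35448*(27716 + 6/9715) = -35448*269260946/9715 = -9544762013808/9715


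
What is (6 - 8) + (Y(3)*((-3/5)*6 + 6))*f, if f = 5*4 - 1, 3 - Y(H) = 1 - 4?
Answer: 1358/5 ≈ 271.60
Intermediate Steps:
Y(H) = 6 (Y(H) = 3 - (1 - 4) = 3 - 1*(-3) = 3 + 3 = 6)
f = 19 (f = 20 - 1 = 19)
(6 - 8) + (Y(3)*((-3/5)*6 + 6))*f = (6 - 8) + (6*((-3/5)*6 + 6))*19 = -2 + (6*(((⅕)*(-3))*6 + 6))*19 = -2 + (6*(-⅗*6 + 6))*19 = -2 + (6*(-18/5 + 6))*19 = -2 + (6*(12/5))*19 = -2 + (72/5)*19 = -2 + 1368/5 = 1358/5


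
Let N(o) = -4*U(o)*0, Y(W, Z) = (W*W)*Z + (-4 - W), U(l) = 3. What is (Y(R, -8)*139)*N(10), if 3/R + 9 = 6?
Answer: 0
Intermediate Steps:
R = -1 (R = 3/(-9 + 6) = 3/(-3) = 3*(-⅓) = -1)
Y(W, Z) = -4 - W + Z*W² (Y(W, Z) = W²*Z + (-4 - W) = Z*W² + (-4 - W) = -4 - W + Z*W²)
N(o) = 0 (N(o) = -4*3*0 = -12*0 = 0)
(Y(R, -8)*139)*N(10) = ((-4 - 1*(-1) - 8*(-1)²)*139)*0 = ((-4 + 1 - 8*1)*139)*0 = ((-4 + 1 - 8)*139)*0 = -11*139*0 = -1529*0 = 0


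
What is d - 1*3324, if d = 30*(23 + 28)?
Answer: -1794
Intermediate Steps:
d = 1530 (d = 30*51 = 1530)
d - 1*3324 = 1530 - 1*3324 = 1530 - 3324 = -1794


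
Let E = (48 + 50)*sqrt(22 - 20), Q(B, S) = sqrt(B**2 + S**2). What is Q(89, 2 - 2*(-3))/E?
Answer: sqrt(15970)/196 ≈ 0.64476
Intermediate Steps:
E = 98*sqrt(2) ≈ 138.59
Q(89, 2 - 2*(-3))/E = sqrt(89**2 + (2 - 2*(-3))**2)/((98*sqrt(2))) = sqrt(7921 + (2 + 6)**2)*(sqrt(2)/196) = sqrt(7921 + 8**2)*(sqrt(2)/196) = sqrt(7921 + 64)*(sqrt(2)/196) = sqrt(7985)*(sqrt(2)/196) = sqrt(15970)/196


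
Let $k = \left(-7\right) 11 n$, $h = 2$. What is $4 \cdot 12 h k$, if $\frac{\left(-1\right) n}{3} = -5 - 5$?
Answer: $-221760$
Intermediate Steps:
$n = 30$ ($n = - 3 \left(-5 - 5\right) = \left(-3\right) \left(-10\right) = 30$)
$k = -2310$ ($k = \left(-7\right) 11 \cdot 30 = \left(-77\right) 30 = -2310$)
$4 \cdot 12 h k = 4 \cdot 12 \cdot 2 \left(-2310\right) = 48 \cdot 2 \left(-2310\right) = 96 \left(-2310\right) = -221760$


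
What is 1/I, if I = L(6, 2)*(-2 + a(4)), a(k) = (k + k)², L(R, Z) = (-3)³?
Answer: -1/1674 ≈ -0.00059737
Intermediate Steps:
L(R, Z) = -27
a(k) = 4*k² (a(k) = (2*k)² = 4*k²)
I = -1674 (I = -27*(-2 + 4*4²) = -27*(-2 + 4*16) = -27*(-2 + 64) = -27*62 = -1674)
1/I = 1/(-1674) = -1/1674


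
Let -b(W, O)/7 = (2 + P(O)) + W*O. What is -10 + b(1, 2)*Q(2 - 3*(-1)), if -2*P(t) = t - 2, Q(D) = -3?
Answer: 74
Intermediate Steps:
P(t) = 1 - t/2 (P(t) = -(t - 2)/2 = -(-2 + t)/2 = 1 - t/2)
b(W, O) = -21 + 7*O/2 - 7*O*W (b(W, O) = -7*((2 + (1 - O/2)) + W*O) = -7*((3 - O/2) + O*W) = -7*(3 - O/2 + O*W) = -21 + 7*O/2 - 7*O*W)
-10 + b(1, 2)*Q(2 - 3*(-1)) = -10 + (-21 + (7/2)*2 - 7*2*1)*(-3) = -10 + (-21 + 7 - 14)*(-3) = -10 - 28*(-3) = -10 + 84 = 74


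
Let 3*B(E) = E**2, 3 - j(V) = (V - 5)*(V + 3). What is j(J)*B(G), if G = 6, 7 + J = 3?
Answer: -72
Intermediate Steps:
J = -4 (J = -7 + 3 = -4)
j(V) = 3 - (-5 + V)*(3 + V) (j(V) = 3 - (V - 5)*(V + 3) = 3 - (-5 + V)*(3 + V))
B(E) = E**2/3
j(J)*B(G) = (18 - 1*(-4)**2 + 2*(-4))*((1/3)*6**2) = (18 - 1*16 - 8)*((1/3)*36) = (18 - 16 - 8)*12 = -6*12 = -72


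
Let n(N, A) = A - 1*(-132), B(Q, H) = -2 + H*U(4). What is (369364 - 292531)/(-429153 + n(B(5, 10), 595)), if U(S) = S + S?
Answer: -76833/428426 ≈ -0.17934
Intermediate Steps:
U(S) = 2*S
B(Q, H) = -2 + 8*H (B(Q, H) = -2 + H*(2*4) = -2 + H*8 = -2 + 8*H)
n(N, A) = 132 + A (n(N, A) = A + 132 = 132 + A)
(369364 - 292531)/(-429153 + n(B(5, 10), 595)) = (369364 - 292531)/(-429153 + (132 + 595)) = 76833/(-429153 + 727) = 76833/(-428426) = 76833*(-1/428426) = -76833/428426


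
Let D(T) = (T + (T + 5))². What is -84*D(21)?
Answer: -185556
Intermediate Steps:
D(T) = (5 + 2*T)² (D(T) = (T + (5 + T))² = (5 + 2*T)²)
-84*D(21) = -84*(5 + 2*21)² = -84*(5 + 42)² = -84*47² = -84*2209 = -185556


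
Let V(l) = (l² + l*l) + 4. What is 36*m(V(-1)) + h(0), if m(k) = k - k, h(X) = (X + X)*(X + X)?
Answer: 0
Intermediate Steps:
h(X) = 4*X² (h(X) = (2*X)*(2*X) = 4*X²)
V(l) = 4 + 2*l² (V(l) = (l² + l²) + 4 = 2*l² + 4 = 4 + 2*l²)
m(k) = 0
36*m(V(-1)) + h(0) = 36*0 + 4*0² = 0 + 4*0 = 0 + 0 = 0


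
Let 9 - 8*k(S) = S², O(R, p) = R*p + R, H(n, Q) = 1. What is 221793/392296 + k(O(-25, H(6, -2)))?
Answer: -60964687/196148 ≈ -310.81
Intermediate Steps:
O(R, p) = R + R*p
k(S) = 9/8 - S²/8
221793/392296 + k(O(-25, H(6, -2))) = 221793/392296 + (9/8 - 625*(1 + 1)²/8) = 221793*(1/392296) + (9/8 - (-25*2)²/8) = 221793/392296 + (9/8 - ⅛*(-50)²) = 221793/392296 + (9/8 - ⅛*2500) = 221793/392296 + (9/8 - 625/2) = 221793/392296 - 2491/8 = -60964687/196148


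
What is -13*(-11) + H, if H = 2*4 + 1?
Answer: 152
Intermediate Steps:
H = 9 (H = 8 + 1 = 9)
-13*(-11) + H = -13*(-11) + 9 = 143 + 9 = 152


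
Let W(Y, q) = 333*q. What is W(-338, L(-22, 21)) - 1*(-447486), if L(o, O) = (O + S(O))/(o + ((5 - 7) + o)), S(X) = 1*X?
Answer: 10285185/23 ≈ 4.4718e+5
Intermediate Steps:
S(X) = X
L(o, O) = 2*O/(-2 + 2*o) (L(o, O) = (O + O)/(o + ((5 - 7) + o)) = (2*O)/(o + (-2 + o)) = (2*O)/(-2 + 2*o) = 2*O/(-2 + 2*o))
W(-338, L(-22, 21)) - 1*(-447486) = 333*(21/(-1 - 22)) - 1*(-447486) = 333*(21/(-23)) + 447486 = 333*(21*(-1/23)) + 447486 = 333*(-21/23) + 447486 = -6993/23 + 447486 = 10285185/23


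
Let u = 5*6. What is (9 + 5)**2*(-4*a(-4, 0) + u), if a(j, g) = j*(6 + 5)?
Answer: 40376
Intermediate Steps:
u = 30
a(j, g) = 11*j (a(j, g) = j*11 = 11*j)
(9 + 5)**2*(-4*a(-4, 0) + u) = (9 + 5)**2*(-44*(-4) + 30) = 14**2*(-4*(-44) + 30) = 196*(176 + 30) = 196*206 = 40376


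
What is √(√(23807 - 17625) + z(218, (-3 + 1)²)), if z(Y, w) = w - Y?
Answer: √(-214 + √6182) ≈ 11.635*I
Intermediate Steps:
√(√(23807 - 17625) + z(218, (-3 + 1)²)) = √(√(23807 - 17625) + ((-3 + 1)² - 1*218)) = √(√6182 + ((-2)² - 218)) = √(√6182 + (4 - 218)) = √(√6182 - 214) = √(-214 + √6182)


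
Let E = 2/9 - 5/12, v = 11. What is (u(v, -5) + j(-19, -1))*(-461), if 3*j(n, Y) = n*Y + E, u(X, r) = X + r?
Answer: -610825/108 ≈ -5655.8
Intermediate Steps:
E = -7/36 (E = 2*(⅑) - 5*1/12 = 2/9 - 5/12 = -7/36 ≈ -0.19444)
j(n, Y) = -7/108 + Y*n/3 (j(n, Y) = (n*Y - 7/36)/3 = (Y*n - 7/36)/3 = (-7/36 + Y*n)/3 = -7/108 + Y*n/3)
(u(v, -5) + j(-19, -1))*(-461) = ((11 - 5) + (-7/108 + (⅓)*(-1)*(-19)))*(-461) = (6 + (-7/108 + 19/3))*(-461) = (6 + 677/108)*(-461) = (1325/108)*(-461) = -610825/108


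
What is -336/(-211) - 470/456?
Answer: 27023/48108 ≈ 0.56172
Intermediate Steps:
-336/(-211) - 470/456 = -336*(-1/211) - 470*1/456 = 336/211 - 235/228 = 27023/48108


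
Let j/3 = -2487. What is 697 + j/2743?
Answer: 1904410/2743 ≈ 694.28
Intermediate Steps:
j = -7461 (j = 3*(-2487) = -7461)
697 + j/2743 = 697 - 7461/2743 = 1904410/2743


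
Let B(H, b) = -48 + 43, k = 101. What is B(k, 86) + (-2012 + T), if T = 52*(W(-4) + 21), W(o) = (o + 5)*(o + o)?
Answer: -1341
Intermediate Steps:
W(o) = 2*o*(5 + o) (W(o) = (5 + o)*(2*o) = 2*o*(5 + o))
B(H, b) = -5
T = 676 (T = 52*(2*(-4)*(5 - 4) + 21) = 52*(2*(-4)*1 + 21) = 52*(-8 + 21) = 52*13 = 676)
B(k, 86) + (-2012 + T) = -5 + (-2012 + 676) = -5 - 1336 = -1341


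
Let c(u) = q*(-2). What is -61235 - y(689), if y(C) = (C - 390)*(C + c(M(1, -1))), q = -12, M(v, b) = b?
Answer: -274422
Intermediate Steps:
c(u) = 24 (c(u) = -12*(-2) = 24)
y(C) = (-390 + C)*(24 + C) (y(C) = (C - 390)*(C + 24) = (-390 + C)*(24 + C))
-61235 - y(689) = -61235 - (-9360 + 689² - 366*689) = -61235 - (-9360 + 474721 - 252174) = -61235 - 1*213187 = -61235 - 213187 = -274422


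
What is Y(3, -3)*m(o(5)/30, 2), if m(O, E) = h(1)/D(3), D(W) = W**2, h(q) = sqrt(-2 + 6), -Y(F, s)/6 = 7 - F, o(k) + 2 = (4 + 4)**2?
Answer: -16/3 ≈ -5.3333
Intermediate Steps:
o(k) = 62 (o(k) = -2 + (4 + 4)**2 = -2 + 8**2 = -2 + 64 = 62)
Y(F, s) = -42 + 6*F (Y(F, s) = -6*(7 - F) = -42 + 6*F)
h(q) = 2 (h(q) = sqrt(4) = 2)
m(O, E) = 2/9 (m(O, E) = 2/(3**2) = 2/9)
Y(3, -3)*m(o(5)/30, 2) = (-42 + 6*3)*(2/9) = (-42 + 18)*(2/9) = -24*2/9 = -16/3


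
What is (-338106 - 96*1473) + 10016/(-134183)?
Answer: -64342637078/134183 ≈ -4.7951e+5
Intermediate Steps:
(-338106 - 96*1473) + 10016/(-134183) = (-338106 - 141408) + 10016*(-1/134183) = -479514 - 10016/134183 = -64342637078/134183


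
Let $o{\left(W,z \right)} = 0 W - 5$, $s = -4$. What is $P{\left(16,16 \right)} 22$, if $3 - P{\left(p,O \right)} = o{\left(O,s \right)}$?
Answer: $176$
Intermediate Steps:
$o{\left(W,z \right)} = -5$ ($o{\left(W,z \right)} = 0 - 5 = -5$)
$P{\left(p,O \right)} = 8$ ($P{\left(p,O \right)} = 3 - -5 = 3 + 5 = 8$)
$P{\left(16,16 \right)} 22 = 8 \cdot 22 = 176$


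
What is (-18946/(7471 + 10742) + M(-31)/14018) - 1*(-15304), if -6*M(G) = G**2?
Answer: 2604662131595/170206556 ≈ 15303.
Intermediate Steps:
M(G) = -G**2/6
(-18946/(7471 + 10742) + M(-31)/14018) - 1*(-15304) = (-18946/(7471 + 10742) - 1/6*(-31)**2/14018) - 1*(-15304) = (-18946/18213 - 1/6*961*(1/14018)) + 15304 = (-18946*1/18213 - 961/6*1/14018) + 15304 = (-18946/18213 - 961/84108) + 15304 = -179001429/170206556 + 15304 = 2604662131595/170206556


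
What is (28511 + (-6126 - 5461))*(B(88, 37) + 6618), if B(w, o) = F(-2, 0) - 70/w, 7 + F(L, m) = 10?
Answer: 1232443759/11 ≈ 1.1204e+8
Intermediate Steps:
F(L, m) = 3 (F(L, m) = -7 + 10 = 3)
B(w, o) = 3 - 70/w
(28511 + (-6126 - 5461))*(B(88, 37) + 6618) = (28511 + (-6126 - 5461))*((3 - 70/88) + 6618) = (28511 - 11587)*((3 - 70*1/88) + 6618) = 16924*((3 - 35/44) + 6618) = 16924*(97/44 + 6618) = 16924*(291289/44) = 1232443759/11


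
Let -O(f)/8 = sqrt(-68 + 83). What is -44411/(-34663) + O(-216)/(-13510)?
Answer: 44411/34663 + 4*sqrt(15)/6755 ≈ 1.2835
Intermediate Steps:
O(f) = -8*sqrt(15) (O(f) = -8*sqrt(-68 + 83) = -8*sqrt(15))
-44411/(-34663) + O(-216)/(-13510) = -44411/(-34663) - 8*sqrt(15)/(-13510) = -44411*(-1/34663) - 8*sqrt(15)*(-1/13510) = 44411/34663 + 4*sqrt(15)/6755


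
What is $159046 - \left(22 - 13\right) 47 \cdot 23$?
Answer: $149317$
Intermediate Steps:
$159046 - \left(22 - 13\right) 47 \cdot 23 = 159046 - 9 \cdot 47 \cdot 23 = 159046 - 423 \cdot 23 = 159046 - 9729 = 149317$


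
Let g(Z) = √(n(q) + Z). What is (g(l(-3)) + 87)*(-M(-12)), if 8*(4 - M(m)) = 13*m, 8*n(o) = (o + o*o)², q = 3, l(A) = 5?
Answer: -4089/2 - 47*√23/2 ≈ -2157.2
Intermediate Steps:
n(o) = (o + o²)²/8 (n(o) = (o + o*o)²/8 = (o + o²)²/8)
g(Z) = √(18 + Z) (g(Z) = √((⅛)*3²*(1 + 3)² + Z) = √((⅛)*9*4² + Z) = √((⅛)*9*16 + Z) = √(18 + Z))
M(m) = 4 - 13*m/8
(g(l(-3)) + 87)*(-M(-12)) = (√(18 + 5) + 87)*(-(4 - 13/8*(-12))) = (√23 + 87)*(-(4 + 39/2)) = (87 + √23)*(-1*47/2) = (87 + √23)*(-47/2) = -4089/2 - 47*√23/2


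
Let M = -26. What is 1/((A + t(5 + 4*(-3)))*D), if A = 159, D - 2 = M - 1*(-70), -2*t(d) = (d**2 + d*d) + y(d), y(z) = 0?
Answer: 1/5060 ≈ 0.00019763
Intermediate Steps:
t(d) = -d**2 (t(d) = -((d**2 + d*d) + 0)/2 = -((d**2 + d**2) + 0)/2 = -(2*d**2 + 0)/2 = -d**2)
D = 46 (D = 2 + (-26 - 1*(-70)) = 2 + (-26 + 70) = 2 + 44 = 46)
1/((A + t(5 + 4*(-3)))*D) = 1/((159 - (5 + 4*(-3))**2)*46) = 1/((159 - (5 - 12)**2)*46) = 1/((159 - 1*(-7)**2)*46) = 1/((159 - 1*49)*46) = 1/((159 - 49)*46) = 1/(110*46) = 1/5060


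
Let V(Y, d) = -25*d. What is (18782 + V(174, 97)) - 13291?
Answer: 3066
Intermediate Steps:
(18782 + V(174, 97)) - 13291 = (18782 - 25*97) - 13291 = (18782 - 2425) - 13291 = 16357 - 13291 = 3066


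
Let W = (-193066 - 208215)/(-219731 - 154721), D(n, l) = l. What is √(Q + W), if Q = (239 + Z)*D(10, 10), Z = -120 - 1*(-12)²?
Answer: I*√8725828650747/187226 ≈ 15.777*I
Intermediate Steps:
Z = -264 (Z = -120 - 1*144 = -120 - 144 = -264)
W = 401281/374452 (W = -401281/(-374452) = -401281*(-1/374452) = 401281/374452 ≈ 1.0716)
Q = -250 (Q = (239 - 264)*10 = -25*10 = -250)
√(Q + W) = √(-250 + 401281/374452) = √(-93211719/374452) = I*√8725828650747/187226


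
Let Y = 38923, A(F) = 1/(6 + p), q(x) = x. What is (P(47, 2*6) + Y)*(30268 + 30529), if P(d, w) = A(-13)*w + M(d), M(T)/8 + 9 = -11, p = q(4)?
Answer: 11783735337/5 ≈ 2.3567e+9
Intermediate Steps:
p = 4
M(T) = -160 (M(T) = -72 + 8*(-11) = -72 - 88 = -160)
A(F) = ⅒ (A(F) = 1/(6 + 4) = 1/10 = ⅒)
P(d, w) = -160 + w/10 (P(d, w) = w/10 - 160 = -160 + w/10)
(P(47, 2*6) + Y)*(30268 + 30529) = ((-160 + (2*6)/10) + 38923)*(30268 + 30529) = ((-160 + (⅒)*12) + 38923)*60797 = ((-160 + 6/5) + 38923)*60797 = (-794/5 + 38923)*60797 = (193821/5)*60797 = 11783735337/5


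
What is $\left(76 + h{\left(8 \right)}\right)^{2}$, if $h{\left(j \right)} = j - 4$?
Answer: $6400$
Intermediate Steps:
$h{\left(j \right)} = -4 + j$ ($h{\left(j \right)} = j - 4 = -4 + j$)
$\left(76 + h{\left(8 \right)}\right)^{2} = \left(76 + \left(-4 + 8\right)\right)^{2} = \left(76 + 4\right)^{2} = 80^{2} = 6400$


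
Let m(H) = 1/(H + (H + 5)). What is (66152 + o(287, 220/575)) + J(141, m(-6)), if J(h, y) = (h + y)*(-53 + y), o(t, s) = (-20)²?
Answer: 2894256/49 ≈ 59066.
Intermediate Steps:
m(H) = 1/(5 + 2*H) (m(H) = 1/(H + (5 + H)) = 1/(5 + 2*H))
o(t, s) = 400
J(h, y) = (-53 + y)*(h + y)
(66152 + o(287, 220/575)) + J(141, m(-6)) = (66152 + 400) + ((1/(5 + 2*(-6)))² - 53*141 - 53/(5 + 2*(-6)) + 141/(5 + 2*(-6))) = 66552 + ((1/(5 - 12))² - 7473 - 53/(5 - 12) + 141/(5 - 12)) = 66552 + ((1/(-7))² - 7473 - 53/(-7) + 141/(-7)) = 66552 + ((-⅐)² - 7473 - 53*(-⅐) + 141*(-⅐)) = 66552 + (1/49 - 7473 + 53/7 - 141/7) = 66552 - 366792/49 = 2894256/49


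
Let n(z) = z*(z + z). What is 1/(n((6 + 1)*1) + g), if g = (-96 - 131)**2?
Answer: 1/51627 ≈ 1.9370e-5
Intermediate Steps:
n(z) = 2*z**2 (n(z) = z*(2*z) = 2*z**2)
g = 51529 (g = (-227)**2 = 51529)
1/(n((6 + 1)*1) + g) = 1/(2*((6 + 1)*1)**2 + 51529) = 1/(2*(7*1)**2 + 51529) = 1/(2*7**2 + 51529) = 1/(2*49 + 51529) = 1/(98 + 51529) = 1/51627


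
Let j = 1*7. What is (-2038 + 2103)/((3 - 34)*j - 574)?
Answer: -65/791 ≈ -0.082174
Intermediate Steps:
j = 7
(-2038 + 2103)/((3 - 34)*j - 574) = (-2038 + 2103)/((3 - 34)*7 - 574) = 65/(-31*7 - 574) = 65/(-217 - 574) = 65/(-791) = 65*(-1/791) = -65/791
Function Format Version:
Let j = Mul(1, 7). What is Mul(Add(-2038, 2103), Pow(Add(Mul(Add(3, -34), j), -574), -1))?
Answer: Rational(-65, 791) ≈ -0.082174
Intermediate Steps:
j = 7
Mul(Add(-2038, 2103), Pow(Add(Mul(Add(3, -34), j), -574), -1)) = Mul(Add(-2038, 2103), Pow(Add(Mul(Add(3, -34), 7), -574), -1)) = Mul(65, Pow(Add(Mul(-31, 7), -574), -1)) = Mul(65, Pow(Add(-217, -574), -1)) = Mul(65, Pow(-791, -1)) = Mul(65, Rational(-1, 791)) = Rational(-65, 791)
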